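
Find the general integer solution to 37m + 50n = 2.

Step 1: Compute gcd(37, 50) = 1.
Since 1 divides 2, solutions exist.

Step 2: Find a particular solution using extended Euclidean algorithm.
We get m₀ = 46, n₀ = -34.
Check: 37*46 + 50*-34 = 2 = 2 ✓

Step 3: Write the general solution.
m = 46 + (50/1)t = 46 + 50t
n = -34 - (37/1)t = -34 - 37t
for any integer t.

m = 46 + 50t, n = -34 - 37t for integer t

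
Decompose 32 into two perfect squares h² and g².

We need to find integers h, g > 0 such that h² + g² = 32.
Trying h = 4: g² = 32 - 4² = 32 - 16 = 16
g = 4
Check: 4² + 4² = 16 + 16 = 32 ✓

32 = 4² + 4²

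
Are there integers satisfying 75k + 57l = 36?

Step 1: Compute gcd(75, 57).
gcd(75, 57) = 3

Step 2: Check divisibility.
Does 3 divide 36? 36 = 3 x 12, so yes.

By the theorem on linear Diophantine equations, 75k + 57l = 36 has integer solutions if and only if gcd(75, 57) divides 36. Since 3 | 36, solutions exist.

Yes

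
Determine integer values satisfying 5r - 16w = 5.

Step 1: Check solvability.
gcd(5, 16) = 1
Since 1 divides 5, solutions exist.

Step 2: Apply extended Euclidean algorithm to find gcd.
We find integers such that 5*x0 + 16*y0 = 1

Step 3: Scale the particular solution.
Multiply by 5/1 = 5:
r = -15, w = -5

Step 4: Verify.
5*(-15) - 16*(-5) = 5 = 5 ✓

r = -15, w = -5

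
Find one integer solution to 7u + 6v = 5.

Step 1: Check solvability.
gcd(7, 6) = 1
Since 1 divides 5, solutions exist.

Step 2: Apply extended Euclidean algorithm to find gcd.
We find integers such that 7*x0 + 6*y0 = 1

Step 3: Scale the particular solution.
Multiply by 5/1 = 5:
u = 5, v = -5

Step 4: Verify.
7*(5) + 6*(-5) = 5 = 5 ✓

u = 5, v = -5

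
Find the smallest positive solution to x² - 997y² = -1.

We need x² = 997y² - 1. Try successive y:
y = 1: x² = 997·1² - 1 = 996, not a perfect square
y = 2: x² = 997·2² - 1 = 3987, not a perfect square
y = 3: x² = 997·3² - 1 = 8972, not a perfect square
...
y = 2689: x² = 997·2689² - 1 = 7209028836 = 84906² ✓
Check: 84906² - 997·2689² = 7209028836 - 7209028837 = -1 ✓

x = 84906, y = 2689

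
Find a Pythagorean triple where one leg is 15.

We need the other leg and hypotenuse such that 15² + x² = c².
Take x = 8, c = 17: 15² + 8² = 225 + 64 = 289 = 17² ✓
Triple: (15, 8, 17)

(15, 8, 17)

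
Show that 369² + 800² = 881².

Compute a² + b² = 369² + 800² = 136161 + 640000 = 776161
Compute c² = 881² = 776161
Since 776161 = 776161, confirmed.

Yes, it is a Pythagorean triple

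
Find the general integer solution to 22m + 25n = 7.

Step 1: Compute gcd(22, 25) = 1.
Since 1 divides 7, solutions exist.

Step 2: Find a particular solution using extended Euclidean algorithm.
We get m₀ = 56, n₀ = -49.
Check: 22*56 + 25*-49 = 7 = 7 ✓

Step 3: Write the general solution.
m = 56 + (25/1)t = 56 + 25t
n = -49 - (22/1)t = -49 - 22t
for any integer t.

m = 56 + 25t, n = -49 - 22t for integer t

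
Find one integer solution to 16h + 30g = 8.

Step 1: Check solvability.
gcd(16, 30) = 2
Since 2 divides 8, solutions exist.

Step 2: Apply extended Euclidean algorithm to find gcd.
We find integers such that 16*x0 + 30*y0 = 2

Step 3: Scale the particular solution.
Multiply by 8/2 = 4:
h = 8, g = -4

Step 4: Verify.
16*(8) + 30*(-4) = 8 = 8 ✓

h = 8, g = -4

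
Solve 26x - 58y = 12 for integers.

Step 1: Check solvability.
gcd(26, 58) = 2
Since 2 divides 12, solutions exist.

Step 2: Apply extended Euclidean algorithm to find gcd.
We find integers such that 26*x0 + 58*y0 = 2

Step 3: Scale the particular solution.
Multiply by 12/2 = 6:
x = 54, y = 24

Step 4: Verify.
26*(54) - 58*(24) = 12 = 12 ✓

x = 54, y = 24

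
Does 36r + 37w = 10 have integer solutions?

Step 1: Compute gcd(36, 37).
gcd(36, 37) = 1

Step 2: Check divisibility.
Does 1 divide 10? 10 = 1 x 10, so yes.

By the theorem on linear Diophantine equations, 36r + 37w = 10 has integer solutions if and only if gcd(36, 37) divides 10. Since 1 | 10, solutions exist.

Yes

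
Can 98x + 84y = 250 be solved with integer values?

Step 1: Compute gcd(98, 84).
gcd(98, 84) = 14

Step 2: Check divisibility.
Does 14 divide 250? 250 = 14 x 17 + 12, so no.

By the theorem on linear Diophantine equations, 98x + 84y = 250 has integer solutions if and only if gcd(98, 84) divides 250. Since 14 does not divide 250, no solutions exist.

No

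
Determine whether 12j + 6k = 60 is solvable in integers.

Step 1: Compute gcd(12, 6).
gcd(12, 6) = 6

Step 2: Check divisibility.
Does 6 divide 60? 60 = 6 x 10, so yes.

By the theorem on linear Diophantine equations, 12j + 6k = 60 has integer solutions if and only if gcd(12, 6) divides 60. Since 6 | 60, solutions exist.

Yes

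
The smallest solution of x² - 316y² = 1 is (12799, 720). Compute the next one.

Solutions to x² - Dy² = 1 are generated by powers of (x₀ + y₀√D).
The next solution satisfies x₁ + y₁√316 = (x₀ + y₀√316)², giving:
x₁ = x₀² + 316y₀² = 12799² + 316·720² = 163814401 + 163814400 = 327628801
y₁ = 2x₀y₀ = 2·12799·720 = 18430560

Verify: 327628801² - 316·18430560² = 107340631244697601 - 107340631244697600 = 1 ✓

x = 327628801, y = 18430560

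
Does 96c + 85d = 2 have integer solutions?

Step 1: Compute gcd(96, 85).
gcd(96, 85) = 1

Step 2: Check divisibility.
Does 1 divide 2? 2 = 1 x 2, so yes.

By the theorem on linear Diophantine equations, 96c + 85d = 2 has integer solutions if and only if gcd(96, 85) divides 2. Since 1 | 2, solutions exist.

Yes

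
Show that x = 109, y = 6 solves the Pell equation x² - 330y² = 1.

Compute x² = 109² = 11881
Compute 330y² = 330·6² = 330·36 = 11880
x² - 330y² = 11881 - 11880 = 1
Since this equals 1, (109, 6) is a solution.

Yes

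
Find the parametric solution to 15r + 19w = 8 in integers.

Step 1: Compute gcd(15, 19) = 1.
Since 1 divides 8, solutions exist.

Step 2: Find a particular solution using extended Euclidean algorithm.
We get r₀ = -40, w₀ = 32.
Check: 15*-40 + 19*32 = 8 = 8 ✓

Step 3: Write the general solution.
r = -40 + (19/1)t = -40 + 19t
w = 32 - (15/1)t = 32 - 15t
for any integer t.

r = -40 + 19t, w = 32 - 15t for integer t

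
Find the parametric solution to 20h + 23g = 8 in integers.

Step 1: Compute gcd(20, 23) = 1.
Since 1 divides 8, solutions exist.

Step 2: Find a particular solution using extended Euclidean algorithm.
We get h₀ = -64, g₀ = 56.
Check: 20*-64 + 23*56 = 8 = 8 ✓

Step 3: Write the general solution.
h = -64 + (23/1)t = -64 + 23t
g = 56 - (20/1)t = 56 - 20t
for any integer t.

h = -64 + 23t, g = 56 - 20t for integer t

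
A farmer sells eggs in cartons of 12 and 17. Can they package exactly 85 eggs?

We need non-negative a, b with 12a + 17b = 85.
gcd(12, 17) = 1 divides 85.
Try a = 0: 17b = 85 - 0 = 85, so b = 5.
One way: 0 cartons of 12 and 5 cartons of 17.

Yes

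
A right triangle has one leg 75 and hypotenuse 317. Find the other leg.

b² = c² - a² = 100489 - 5625 = 94864
b = 308

308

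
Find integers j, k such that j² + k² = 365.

We need to find integers j, k > 0 such that j² + k² = 365.
Trying j = 2: k² = 365 - 2² = 365 - 4 = 361
k = 19
Check: 2² + 19² = 4 + 361 = 365 ✓

365 = 2² + 19²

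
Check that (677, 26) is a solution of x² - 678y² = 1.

Compute x² = 677² = 458329
Compute 678y² = 678·26² = 678·676 = 458328
x² - 678y² = 458329 - 458328 = 1
Since this equals 1, (677, 26) is a solution.

Yes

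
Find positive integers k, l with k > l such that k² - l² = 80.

Factor: k² - l² = (k+l)(k-l) = 80.
We need two factors of 80 with the same parity.
Use k+l = 40 and k-l = 2 (product 40·2 = 80).
Adding: 2k = 42, so k = 21.
Subtracting: 2l = 38, so l = 19.
Check: 21² - 19² = 441 - 361 = 80 ✓

k = 21, l = 19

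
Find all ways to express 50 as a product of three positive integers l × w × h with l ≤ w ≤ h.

Iterate l from 1 to ⌊50^(1/3)⌋. For each l dividing 50, iterate w ≥ l with w dividing 50/l, and set h = 50/(l·w).
Triples found (4): (1×1×50), (1×2×25), (1×5×10), (2×5×5)

(1×1×50), (1×2×25), (1×5×10), (2×5×5)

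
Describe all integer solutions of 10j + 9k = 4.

Step 1: Compute gcd(10, 9) = 1.
Since 1 divides 4, solutions exist.

Step 2: Find a particular solution using extended Euclidean algorithm.
We get j₀ = 4, k₀ = -4.
Check: 10*4 + 9*-4 = 4 = 4 ✓

Step 3: Write the general solution.
j = 4 + (9/1)t = 4 + 9t
k = -4 - (10/1)t = -4 - 10t
for any integer t.

j = 4 + 9t, k = -4 - 10t for integer t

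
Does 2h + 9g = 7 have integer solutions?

Step 1: Compute gcd(2, 9).
gcd(2, 9) = 1

Step 2: Check divisibility.
Does 1 divide 7? 7 = 1 x 7, so yes.

By the theorem on linear Diophantine equations, 2h + 9g = 7 has integer solutions if and only if gcd(2, 9) divides 7. Since 1 | 7, solutions exist.

Yes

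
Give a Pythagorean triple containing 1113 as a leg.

We need the other leg and hypotenuse such that 1113² + x² = c².
Take x = 4140, c = 4287: 1113² + 4140² = 1238769 + 17139600 = 18378369 = 4287² ✓
Triple: (1113, 4140, 4287)

(1113, 4140, 4287)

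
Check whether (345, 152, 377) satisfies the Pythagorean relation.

Compute a² + b²:
345² + 152² = 119025 + 23104 = 142129
Compute c²:
377² = 142129
Since 142129 = 142129, it is a Pythagorean triple.

Yes, it is a Pythagorean triple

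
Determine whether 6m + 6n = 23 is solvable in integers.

Step 1: Compute gcd(6, 6).
gcd(6, 6) = 6

Step 2: Check divisibility.
Does 6 divide 23? 23 = 6 x 3 + 5, so no.

By the theorem on linear Diophantine equations, 6m + 6n = 23 has integer solutions if and only if gcd(6, 6) divides 23. Since 6 does not divide 23, no solutions exist.

No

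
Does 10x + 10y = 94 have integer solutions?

Step 1: Compute gcd(10, 10).
gcd(10, 10) = 10

Step 2: Check divisibility.
Does 10 divide 94? 94 = 10 x 9 + 4, so no.

By the theorem on linear Diophantine equations, 10x + 10y = 94 has integer solutions if and only if gcd(10, 10) divides 94. Since 10 does not divide 94, no solutions exist.

No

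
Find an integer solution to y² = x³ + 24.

Try small integer x values and check whether x³ + 24 is a perfect square.
x = 10: x³ + 24 = 10³ + 24 = 1000 + 24 = 1024
Is 1024 a perfect square? 32² = 1024 ✓
So (x, y) = (10, 32) is a solution.

x = 10, y = 32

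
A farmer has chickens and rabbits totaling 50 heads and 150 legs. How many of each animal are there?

Let c = chickens, r = rabbits.
Heads: c + r = 50
Legs: 2c + 4r = 150
From the first equation, c = 50 - r. Substitute:
2(50 - r) + 4r = 150
100 + 2r = 150
r = (150 - 100)/2 = 25
c = 50 - 25 = 25

Chickens: 25, Rabbits: 25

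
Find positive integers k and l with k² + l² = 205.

We need to find integers k, l > 0 such that k² + l² = 205.
Trying k = 3: l² = 205 - 3² = 205 - 9 = 196
l = 14
Check: 3² + 14² = 9 + 196 = 205 ✓

205 = 3² + 14²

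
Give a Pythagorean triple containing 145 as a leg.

We need the other leg and hypotenuse such that 145² + x² = c².
Take x = 408, c = 433: 145² + 408² = 21025 + 166464 = 187489 = 433² ✓
Triple: (145, 408, 433)

(145, 408, 433)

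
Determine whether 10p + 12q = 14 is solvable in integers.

Step 1: Compute gcd(10, 12).
gcd(10, 12) = 2

Step 2: Check divisibility.
Does 2 divide 14? 14 = 2 x 7, so yes.

By the theorem on linear Diophantine equations, 10p + 12q = 14 has integer solutions if and only if gcd(10, 12) divides 14. Since 2 | 14, solutions exist.

Yes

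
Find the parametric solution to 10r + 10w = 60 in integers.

Step 1: Compute gcd(10, 10) = 10.
Since 10 divides 60, solutions exist.

Step 2: Find a particular solution using extended Euclidean algorithm.
We get r₀ = 0, w₀ = 6.
Check: 10*0 + 10*6 = 60 = 60 ✓

Step 3: Write the general solution.
r = 0 + (10/10)t = 0 + 1t
w = 6 - (10/10)t = 6 - 1t
for any integer t.

r = 0 + 1t, w = 6 - 1t for integer t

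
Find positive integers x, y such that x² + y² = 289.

Search for x with 289 - x² a perfect square.
x = 8: 289 - 8² = 289 - 64 = 225 = 15² ✓
So x = 8, y = 15.

x = 8, y = 15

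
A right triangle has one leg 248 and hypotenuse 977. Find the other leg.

a² = c² - b² = 954529 - 61504 = 893025
a = 945

945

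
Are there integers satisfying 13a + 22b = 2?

Step 1: Compute gcd(13, 22).
gcd(13, 22) = 1

Step 2: Check divisibility.
Does 1 divide 2? 2 = 1 x 2, so yes.

By the theorem on linear Diophantine equations, 13a + 22b = 2 has integer solutions if and only if gcd(13, 22) divides 2. Since 1 | 2, solutions exist.

Yes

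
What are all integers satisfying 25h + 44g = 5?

Step 1: Compute gcd(25, 44) = 1.
Since 1 divides 5, solutions exist.

Step 2: Find a particular solution using extended Euclidean algorithm.
We get h₀ = -35, g₀ = 20.
Check: 25*-35 + 44*20 = 5 = 5 ✓

Step 3: Write the general solution.
h = -35 + (44/1)t = -35 + 44t
g = 20 - (25/1)t = 20 - 25t
for any integer t.

h = -35 + 44t, g = 20 - 25t for integer t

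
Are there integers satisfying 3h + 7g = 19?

Step 1: Compute gcd(3, 7).
gcd(3, 7) = 1

Step 2: Check divisibility.
Does 1 divide 19? 19 = 1 x 19, so yes.

By the theorem on linear Diophantine equations, 3h + 7g = 19 has integer solutions if and only if gcd(3, 7) divides 19. Since 1 | 19, solutions exist.

Yes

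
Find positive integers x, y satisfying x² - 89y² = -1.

We need x² = 89y² - 1. Try successive y:
y = 1: x² = 89·1² - 1 = 88, not a perfect square
y = 2: x² = 89·2² - 1 = 355, not a perfect square
y = 3: x² = 89·3² - 1 = 800, not a perfect square
...
y = 53: x² = 89·53² - 1 = 250000 = 500² ✓
Check: 500² - 89·53² = 250000 - 250001 = -1 ✓

x = 500, y = 53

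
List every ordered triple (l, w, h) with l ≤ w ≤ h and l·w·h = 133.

Iterate l from 1 to ⌊133^(1/3)⌋. For each l dividing 133, iterate w ≥ l with w dividing 133/l, and set h = 133/(l·w).
Triples found (2): (1×1×133), (1×7×19)

(1×1×133), (1×7×19)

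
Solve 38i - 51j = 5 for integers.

Step 1: Check solvability.
gcd(38, 51) = 1
Since 1 divides 5, solutions exist.

Step 2: Apply extended Euclidean algorithm to find gcd.
We find integers such that 38*x0 + 51*y0 = 1

Step 3: Scale the particular solution.
Multiply by 5/1 = 5:
i = -20, j = -15

Step 4: Verify.
38*(-20) - 51*(-15) = 5 = 5 ✓

i = -20, j = -15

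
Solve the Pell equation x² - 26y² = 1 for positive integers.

We seek the smallest positive integers (x, y) with x² - 26y² = 1, i.e., x² = 26y² + 1.
Try successive y values:
y = 1: x² = 26·1² + 1 = 27, not a perfect square
y = 2: x² = 26·2² + 1 = 105, not a perfect square
y = 3: x² = 26·3² + 1 = 235, not a perfect square
... continuing the search (or via continued fractions) ...
y = 10: x² = 26·10² + 1 = 2601, x = 51 ✓

Verify: 51² - 26·10² = 2601 - 2600 = 1 ✓

x = 51, y = 10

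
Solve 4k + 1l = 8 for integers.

Step 1: Check solvability.
gcd(4, 1) = 1
Since 1 divides 8, solutions exist.

Step 2: Apply extended Euclidean algorithm to find gcd.
We find integers such that 4*x0 + 1*y0 = 1

Step 3: Scale the particular solution.
Multiply by 8/1 = 8:
k = 0, l = 8

Step 4: Verify.
4*(0) + 1*(8) = 8 = 8 ✓

k = 0, l = 8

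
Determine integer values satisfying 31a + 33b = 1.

Step 1: Check solvability.
gcd(31, 33) = 1
Since 1 divides 1, solutions exist.

Step 2: Apply extended Euclidean algorithm to find gcd.
We find integers such that 31*x0 + 33*y0 = 1

Step 3: Scale the particular solution.
Multiply by 1/1 = 1:
a = 16, b = -15

Step 4: Verify.
31*(16) + 33*(-15) = 1 = 1 ✓

a = 16, b = -15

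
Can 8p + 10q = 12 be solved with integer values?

Step 1: Compute gcd(8, 10).
gcd(8, 10) = 2

Step 2: Check divisibility.
Does 2 divide 12? 12 = 2 x 6, so yes.

By the theorem on linear Diophantine equations, 8p + 10q = 12 has integer solutions if and only if gcd(8, 10) divides 12. Since 2 | 12, solutions exist.

Yes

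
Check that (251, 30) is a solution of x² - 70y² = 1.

Compute x² = 251² = 63001
Compute 70y² = 70·30² = 70·900 = 63000
x² - 70y² = 63001 - 63000 = 1
Since this equals 1, (251, 30) is a solution.

Yes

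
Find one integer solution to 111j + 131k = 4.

Step 1: Check solvability.
gcd(111, 131) = 1
Since 1 divides 4, solutions exist.

Step 2: Apply extended Euclidean algorithm to find gcd.
We find integers such that 111*x0 + 131*y0 = 1

Step 3: Scale the particular solution.
Multiply by 4/1 = 4:
j = -236, k = 200

Step 4: Verify.
111*(-236) + 131*(200) = 4 = 4 ✓

j = -236, k = 200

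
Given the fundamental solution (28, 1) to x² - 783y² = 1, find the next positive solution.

Solutions to x² - Dy² = 1 are generated by powers of (x₀ + y₀√D).
The next solution satisfies x₁ + y₁√783 = (x₀ + y₀√783)², giving:
x₁ = x₀² + 783y₀² = 28² + 783·1² = 784 + 783 = 1567
y₁ = 2x₀y₀ = 2·28·1 = 56

Verify: 1567² - 783·56² = 2455489 - 2455488 = 1 ✓

x = 1567, y = 56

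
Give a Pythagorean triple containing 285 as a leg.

We need the other leg and hypotenuse such that 285² + x² = c².
Take x = 68, c = 293: 285² + 68² = 81225 + 4624 = 85849 = 293² ✓
Triple: (285, 68, 293)

(285, 68, 293)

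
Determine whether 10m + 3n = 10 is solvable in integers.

Step 1: Compute gcd(10, 3).
gcd(10, 3) = 1

Step 2: Check divisibility.
Does 1 divide 10? 10 = 1 x 10, so yes.

By the theorem on linear Diophantine equations, 10m + 3n = 10 has integer solutions if and only if gcd(10, 3) divides 10. Since 1 | 10, solutions exist.

Yes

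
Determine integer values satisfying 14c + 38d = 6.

Step 1: Check solvability.
gcd(14, 38) = 2
Since 2 divides 6, solutions exist.

Step 2: Apply extended Euclidean algorithm to find gcd.
We find integers such that 14*x0 + 38*y0 = 2

Step 3: Scale the particular solution.
Multiply by 6/2 = 3:
c = -24, d = 9

Step 4: Verify.
14*(-24) + 38*(9) = 6 = 6 ✓

c = -24, d = 9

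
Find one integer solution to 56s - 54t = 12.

Step 1: Check solvability.
gcd(56, 54) = 2
Since 2 divides 12, solutions exist.

Step 2: Apply extended Euclidean algorithm to find gcd.
We find integers such that 56*x0 + 54*y0 = 2

Step 3: Scale the particular solution.
Multiply by 12/2 = 6:
s = 6, t = 6

Step 4: Verify.
56*(6) - 54*(6) = 12 = 12 ✓

s = 6, t = 6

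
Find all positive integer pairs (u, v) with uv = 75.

The positive divisors of 75 are: 1, 3, 5, 15, 25, 75.
Each divisor d gives the pair (d, 75/d):
(1, 75), (3, 25), (5, 15), (15, 5), (25, 3), (75, 1)

(1, 75), (3, 25), (5, 15), (15, 5), (25, 3), (75, 1)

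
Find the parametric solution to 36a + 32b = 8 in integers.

Step 1: Compute gcd(36, 32) = 4.
Since 4 divides 8, solutions exist.

Step 2: Find a particular solution using extended Euclidean algorithm.
We get a₀ = 2, b₀ = -2.
Check: 36*2 + 32*-2 = 8 = 8 ✓

Step 3: Write the general solution.
a = 2 + (32/4)t = 2 + 8t
b = -2 - (36/4)t = -2 - 9t
for any integer t.

a = 2 + 8t, b = -2 - 9t for integer t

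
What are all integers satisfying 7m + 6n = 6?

Step 1: Compute gcd(7, 6) = 1.
Since 1 divides 6, solutions exist.

Step 2: Find a particular solution using extended Euclidean algorithm.
We get m₀ = 6, n₀ = -6.
Check: 7*6 + 6*-6 = 6 = 6 ✓

Step 3: Write the general solution.
m = 6 + (6/1)t = 6 + 6t
n = -6 - (7/1)t = -6 - 7t
for any integer t.

m = 6 + 6t, n = -6 - 7t for integer t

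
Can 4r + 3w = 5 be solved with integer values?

Step 1: Compute gcd(4, 3).
gcd(4, 3) = 1

Step 2: Check divisibility.
Does 1 divide 5? 5 = 1 x 5, so yes.

By the theorem on linear Diophantine equations, 4r + 3w = 5 has integer solutions if and only if gcd(4, 3) divides 5. Since 1 | 5, solutions exist.

Yes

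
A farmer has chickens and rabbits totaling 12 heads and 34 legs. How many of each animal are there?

Let c = chickens, r = rabbits.
Heads: c + r = 12
Legs: 2c + 4r = 34
From the first equation, c = 12 - r. Substitute:
2(12 - r) + 4r = 34
24 + 2r = 34
r = (34 - 24)/2 = 5
c = 12 - 5 = 7

Chickens: 7, Rabbits: 5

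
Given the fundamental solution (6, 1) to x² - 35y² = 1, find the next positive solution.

Solutions to x² - Dy² = 1 are generated by powers of (x₀ + y₀√D).
The next solution satisfies x₁ + y₁√35 = (x₀ + y₀√35)², giving:
x₁ = x₀² + 35y₀² = 6² + 35·1² = 36 + 35 = 71
y₁ = 2x₀y₀ = 2·6·1 = 12

Verify: 71² - 35·12² = 5041 - 5040 = 1 ✓

x = 71, y = 12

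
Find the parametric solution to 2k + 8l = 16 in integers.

Step 1: Compute gcd(2, 8) = 2.
Since 2 divides 16, solutions exist.

Step 2: Find a particular solution using extended Euclidean algorithm.
We get k₀ = 8, l₀ = 0.
Check: 2*8 + 8*0 = 16 = 16 ✓

Step 3: Write the general solution.
k = 8 + (8/2)t = 8 + 4t
l = 0 - (2/2)t = 0 - 1t
for any integer t.

k = 8 + 4t, l = 0 - 1t for integer t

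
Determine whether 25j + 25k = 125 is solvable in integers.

Step 1: Compute gcd(25, 25).
gcd(25, 25) = 25

Step 2: Check divisibility.
Does 25 divide 125? 125 = 25 x 5, so yes.

By the theorem on linear Diophantine equations, 25j + 25k = 125 has integer solutions if and only if gcd(25, 25) divides 125. Since 25 | 125, solutions exist.

Yes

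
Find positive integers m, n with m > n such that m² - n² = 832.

Factor: m² - n² = (m+n)(m-n) = 832.
We need two factors of 832 with the same parity.
Use m+n = 416 and m-n = 2 (product 416·2 = 832).
Adding: 2m = 418, so m = 209.
Subtracting: 2n = 414, so n = 207.
Check: 209² - 207² = 43681 - 42849 = 832 ✓

m = 209, n = 207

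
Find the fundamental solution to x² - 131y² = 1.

We seek the smallest positive integers (x, y) with x² - 131y² = 1, i.e., x² = 131y² + 1.
Try successive y values:
y = 1: x² = 131·1² + 1 = 132, not a perfect square
y = 2: x² = 131·2² + 1 = 525, not a perfect square
y = 3: x² = 131·3² + 1 = 1180, not a perfect square
... continuing the search (or via continued fractions) ...
y = 927: x² = 131·927² + 1 = 112572100, x = 10610 ✓

Verify: 10610² - 131·927² = 112572100 - 112572099 = 1 ✓

x = 10610, y = 927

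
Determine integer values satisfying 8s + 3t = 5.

Step 1: Check solvability.
gcd(8, 3) = 1
Since 1 divides 5, solutions exist.

Step 2: Apply extended Euclidean algorithm to find gcd.
We find integers such that 8*x0 + 3*y0 = 1

Step 3: Scale the particular solution.
Multiply by 5/1 = 5:
s = -5, t = 15

Step 4: Verify.
8*(-5) + 3*(15) = 5 = 5 ✓

s = -5, t = 15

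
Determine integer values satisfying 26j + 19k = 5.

Step 1: Check solvability.
gcd(26, 19) = 1
Since 1 divides 5, solutions exist.

Step 2: Apply extended Euclidean algorithm to find gcd.
We find integers such that 26*x0 + 19*y0 = 1

Step 3: Scale the particular solution.
Multiply by 5/1 = 5:
j = -40, k = 55

Step 4: Verify.
26*(-40) + 19*(55) = 5 = 5 ✓

j = -40, k = 55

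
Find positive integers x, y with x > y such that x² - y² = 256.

Factor: x² - y² = (x+y)(x-y) = 256.
We need two factors of 256 with the same parity.
Use x+y = 128 and x-y = 2 (product 128·2 = 256).
Adding: 2x = 130, so x = 65.
Subtracting: 2y = 126, so y = 63.
Check: 65² - 63² = 4225 - 3969 = 256 ✓

x = 65, y = 63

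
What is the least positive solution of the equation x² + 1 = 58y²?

We need x² = 58y² - 1. Try successive y:
y = 1: x² = 58·1² - 1 = 57, not a perfect square
y = 2: x² = 58·2² - 1 = 231, not a perfect square
y = 3: x² = 58·3² - 1 = 521, not a perfect square
...
y = 13: x² = 58·13² - 1 = 9801 = 99² ✓
Check: 99² - 58·13² = 9801 - 9802 = -1 ✓

x = 99, y = 13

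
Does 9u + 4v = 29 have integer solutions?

Step 1: Compute gcd(9, 4).
gcd(9, 4) = 1

Step 2: Check divisibility.
Does 1 divide 29? 29 = 1 x 29, so yes.

By the theorem on linear Diophantine equations, 9u + 4v = 29 has integer solutions if and only if gcd(9, 4) divides 29. Since 1 | 29, solutions exist.

Yes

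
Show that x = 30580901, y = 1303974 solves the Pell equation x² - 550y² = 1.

Compute x² = 30580901² = 935191505971801
Compute 550y² = 550·1303974² = 550·1700348192676 = 935191505971800
x² - 550y² = 935191505971801 - 935191505971800 = 1
Since this equals 1, (30580901, 1303974) is a solution.

Yes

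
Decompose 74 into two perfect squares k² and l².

We need to find integers k, l > 0 such that k² + l² = 74.
Trying k = 5: l² = 74 - 5² = 74 - 25 = 49
l = 7
Check: 5² + 7² = 25 + 49 = 74 ✓

74 = 5² + 7²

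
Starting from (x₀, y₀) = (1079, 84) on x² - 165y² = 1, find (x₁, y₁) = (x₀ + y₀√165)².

Solutions to x² - Dy² = 1 are generated by powers of (x₀ + y₀√D).
The next solution satisfies x₁ + y₁√165 = (x₀ + y₀√165)², giving:
x₁ = x₀² + 165y₀² = 1079² + 165·84² = 1164241 + 1164240 = 2328481
y₁ = 2x₀y₀ = 2·1079·84 = 181272

Verify: 2328481² - 165·181272² = 5421823767361 - 5421823767360 = 1 ✓

x = 2328481, y = 181272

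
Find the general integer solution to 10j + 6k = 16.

Step 1: Compute gcd(10, 6) = 2.
Since 2 divides 16, solutions exist.

Step 2: Find a particular solution using extended Euclidean algorithm.
We get j₀ = -8, k₀ = 16.
Check: 10*-8 + 6*16 = 16 = 16 ✓

Step 3: Write the general solution.
j = -8 + (6/2)t = -8 + 3t
k = 16 - (10/2)t = 16 - 5t
for any integer t.

j = -8 + 3t, k = 16 - 5t for integer t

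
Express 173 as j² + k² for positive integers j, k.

We need to find integers j, k > 0 such that j² + k² = 173.
Trying j = 2: k² = 173 - 2² = 173 - 4 = 169
k = 13
Check: 2² + 13² = 4 + 169 = 173 ✓

173 = 2² + 13²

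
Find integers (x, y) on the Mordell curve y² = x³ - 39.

Try small integer x values and check whether x³ - 39 is a perfect square.
x = 22: x³ - 39 = 22³ - 39 = 10648 - 39 = 10609
Is 10609 a perfect square? 103² = 10609 ✓
So (x, y) = (22, 103) is a solution.

x = 22, y = 103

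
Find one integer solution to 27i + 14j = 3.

Step 1: Check solvability.
gcd(27, 14) = 1
Since 1 divides 3, solutions exist.

Step 2: Apply extended Euclidean algorithm to find gcd.
We find integers such that 27*x0 + 14*y0 = 1

Step 3: Scale the particular solution.
Multiply by 3/1 = 3:
i = -3, j = 6

Step 4: Verify.
27*(-3) + 14*(6) = 3 = 3 ✓

i = -3, j = 6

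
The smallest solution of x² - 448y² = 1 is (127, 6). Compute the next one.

Solutions to x² - Dy² = 1 are generated by powers of (x₀ + y₀√D).
The next solution satisfies x₁ + y₁√448 = (x₀ + y₀√448)², giving:
x₁ = x₀² + 448y₀² = 127² + 448·6² = 16129 + 16128 = 32257
y₁ = 2x₀y₀ = 2·127·6 = 1524

Verify: 32257² - 448·1524² = 1040514049 - 1040514048 = 1 ✓

x = 32257, y = 1524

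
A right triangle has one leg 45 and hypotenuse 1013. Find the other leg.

b² = c² - a² = 1026169 - 2025 = 1024144
b = 1012

1012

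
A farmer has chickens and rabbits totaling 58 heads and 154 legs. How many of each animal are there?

Let c = chickens, r = rabbits.
Heads: c + r = 58
Legs: 2c + 4r = 154
From the first equation, c = 58 - r. Substitute:
2(58 - r) + 4r = 154
116 + 2r = 154
r = (154 - 116)/2 = 19
c = 58 - 19 = 39

Chickens: 39, Rabbits: 19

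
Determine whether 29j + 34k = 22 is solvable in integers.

Step 1: Compute gcd(29, 34).
gcd(29, 34) = 1

Step 2: Check divisibility.
Does 1 divide 22? 22 = 1 x 22, so yes.

By the theorem on linear Diophantine equations, 29j + 34k = 22 has integer solutions if and only if gcd(29, 34) divides 22. Since 1 | 22, solutions exist.

Yes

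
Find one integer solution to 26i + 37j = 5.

Step 1: Check solvability.
gcd(26, 37) = 1
Since 1 divides 5, solutions exist.

Step 2: Apply extended Euclidean algorithm to find gcd.
We find integers such that 26*x0 + 37*y0 = 1

Step 3: Scale the particular solution.
Multiply by 5/1 = 5:
i = 50, j = -35

Step 4: Verify.
26*(50) + 37*(-35) = 5 = 5 ✓

i = 50, j = -35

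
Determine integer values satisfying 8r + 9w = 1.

Step 1: Check solvability.
gcd(8, 9) = 1
Since 1 divides 1, solutions exist.

Step 2: Apply extended Euclidean algorithm to find gcd.
We find integers such that 8*x0 + 9*y0 = 1

Step 3: Scale the particular solution.
Multiply by 1/1 = 1:
r = -1, w = 1

Step 4: Verify.
8*(-1) + 9*(1) = 1 = 1 ✓

r = -1, w = 1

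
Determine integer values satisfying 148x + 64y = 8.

Step 1: Check solvability.
gcd(148, 64) = 4
Since 4 divides 8, solutions exist.

Step 2: Apply extended Euclidean algorithm to find gcd.
We find integers such that 148*x0 + 64*y0 = 4

Step 3: Scale the particular solution.
Multiply by 8/4 = 2:
x = -6, y = 14

Step 4: Verify.
148*(-6) + 64*(14) = 8 = 8 ✓

x = -6, y = 14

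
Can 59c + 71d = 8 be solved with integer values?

Step 1: Compute gcd(59, 71).
gcd(59, 71) = 1

Step 2: Check divisibility.
Does 1 divide 8? 8 = 1 x 8, so yes.

By the theorem on linear Diophantine equations, 59c + 71d = 8 has integer solutions if and only if gcd(59, 71) divides 8. Since 1 | 8, solutions exist.

Yes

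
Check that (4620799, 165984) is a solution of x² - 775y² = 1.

Compute x² = 4620799² = 21351783398401
Compute 775y² = 775·165984² = 775·27550688256 = 21351783398400
x² - 775y² = 21351783398401 - 21351783398400 = 1
Since this equals 1, (4620799, 165984) is a solution.

Yes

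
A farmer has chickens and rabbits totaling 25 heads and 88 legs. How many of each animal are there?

Let c = chickens, r = rabbits.
Heads: c + r = 25
Legs: 2c + 4r = 88
From the first equation, c = 25 - r. Substitute:
2(25 - r) + 4r = 88
50 + 2r = 88
r = (88 - 50)/2 = 19
c = 25 - 19 = 6

Chickens: 6, Rabbits: 19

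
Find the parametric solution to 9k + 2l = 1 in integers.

Step 1: Compute gcd(9, 2) = 1.
Since 1 divides 1, solutions exist.

Step 2: Find a particular solution using extended Euclidean algorithm.
We get k₀ = 1, l₀ = -4.
Check: 9*1 + 2*-4 = 1 = 1 ✓

Step 3: Write the general solution.
k = 1 + (2/1)t = 1 + 2t
l = -4 - (9/1)t = -4 - 9t
for any integer t.

k = 1 + 2t, l = -4 - 9t for integer t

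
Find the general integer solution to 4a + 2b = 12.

Step 1: Compute gcd(4, 2) = 2.
Since 2 divides 12, solutions exist.

Step 2: Find a particular solution using extended Euclidean algorithm.
We get a₀ = 0, b₀ = 6.
Check: 4*0 + 2*6 = 12 = 12 ✓

Step 3: Write the general solution.
a = 0 + (2/2)t = 0 + 1t
b = 6 - (4/2)t = 6 - 2t
for any integer t.

a = 0 + 1t, b = 6 - 2t for integer t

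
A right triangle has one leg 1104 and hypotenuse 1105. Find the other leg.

a² = c² - b² = 1221025 - 1218816 = 2209
a = 47

47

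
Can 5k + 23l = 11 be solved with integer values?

Step 1: Compute gcd(5, 23).
gcd(5, 23) = 1

Step 2: Check divisibility.
Does 1 divide 11? 11 = 1 x 11, so yes.

By the theorem on linear Diophantine equations, 5k + 23l = 11 has integer solutions if and only if gcd(5, 23) divides 11. Since 1 | 11, solutions exist.

Yes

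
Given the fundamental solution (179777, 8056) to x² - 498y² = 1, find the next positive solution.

Solutions to x² - Dy² = 1 are generated by powers of (x₀ + y₀√D).
The next solution satisfies x₁ + y₁√498 = (x₀ + y₀√498)², giving:
x₁ = x₀² + 498y₀² = 179777² + 498·8056² = 32319769729 + 32319769728 = 64639539457
y₁ = 2x₀y₀ = 2·179777·8056 = 2896567024

Verify: 64639539457² - 498·2896567024² = 4178270061213059854849 - 4178270061213059854848 = 1 ✓

x = 64639539457, y = 2896567024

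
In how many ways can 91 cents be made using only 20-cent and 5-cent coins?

We need non-negative integers (x, y) with 20x + 5y = 91.
For each x from 0 to 4, check if (91 - 20x) is a non-negative multiple of 5.
Solutions (x, y): none
Count: 0

0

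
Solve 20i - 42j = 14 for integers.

Step 1: Check solvability.
gcd(20, 42) = 2
Since 2 divides 14, solutions exist.

Step 2: Apply extended Euclidean algorithm to find gcd.
We find integers such that 20*x0 + 42*y0 = 2

Step 3: Scale the particular solution.
Multiply by 14/2 = 7:
i = -14, j = -7

Step 4: Verify.
20*(-14) - 42*(-7) = 14 = 14 ✓

i = -14, j = -7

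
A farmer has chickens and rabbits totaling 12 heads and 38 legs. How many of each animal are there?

Let c = chickens, r = rabbits.
Heads: c + r = 12
Legs: 2c + 4r = 38
From the first equation, c = 12 - r. Substitute:
2(12 - r) + 4r = 38
24 + 2r = 38
r = (38 - 24)/2 = 7
c = 12 - 7 = 5

Chickens: 5, Rabbits: 7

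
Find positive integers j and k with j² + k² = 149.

We need to find integers j, k > 0 such that j² + k² = 149.
Trying j = 7: k² = 149 - 7² = 149 - 49 = 100
k = 10
Check: 7² + 10² = 49 + 100 = 149 ✓

149 = 7² + 10²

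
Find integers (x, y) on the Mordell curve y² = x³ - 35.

Try small integer x values and check whether x³ - 35 is a perfect square.
x = 11: x³ - 35 = 11³ - 35 = 1331 - 35 = 1296
Is 1296 a perfect square? 36² = 1296 ✓
So (x, y) = (11, -36) is a solution.

x = 11, y = -36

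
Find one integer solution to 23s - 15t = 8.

Step 1: Check solvability.
gcd(23, 15) = 1
Since 1 divides 8, solutions exist.

Step 2: Apply extended Euclidean algorithm to find gcd.
We find integers such that 23*x0 + 15*y0 = 1

Step 3: Scale the particular solution.
Multiply by 8/1 = 8:
s = 16, t = 24

Step 4: Verify.
23*(16) - 15*(24) = 8 = 8 ✓

s = 16, t = 24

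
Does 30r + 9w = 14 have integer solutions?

Step 1: Compute gcd(30, 9).
gcd(30, 9) = 3

Step 2: Check divisibility.
Does 3 divide 14? 14 = 3 x 4 + 2, so no.

By the theorem on linear Diophantine equations, 30r + 9w = 14 has integer solutions if and only if gcd(30, 9) divides 14. Since 3 does not divide 14, no solutions exist.

No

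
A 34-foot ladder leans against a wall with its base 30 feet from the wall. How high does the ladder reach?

The ladder, wall, and ground form a right triangle with hypotenuse 34 and one leg 30.
By the Pythagorean theorem: h² = 34² - 30² = 1156 - 900 = 256
h = √256 = 16 feet

16 feet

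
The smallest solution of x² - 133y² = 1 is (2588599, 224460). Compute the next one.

Solutions to x² - Dy² = 1 are generated by powers of (x₀ + y₀√D).
The next solution satisfies x₁ + y₁√133 = (x₀ + y₀√133)², giving:
x₁ = x₀² + 133y₀² = 2588599² + 133·224460² = 6700844782801 + 6700844782800 = 13401689565601
y₁ = 2x₀y₀ = 2·2588599·224460 = 1162073863080

Verify: 13401689565601² - 133·1162073863080² = 179605283212738720082491201 - 179605283212738720082491200 = 1 ✓

x = 13401689565601, y = 1162073863080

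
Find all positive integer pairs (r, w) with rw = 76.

The positive divisors of 76 are: 1, 2, 4, 19, 38, 76.
Each divisor d gives the pair (d, 76/d):
(1, 76), (2, 38), (4, 19), (19, 4), (38, 2), (76, 1)

(1, 76), (2, 38), (4, 19), (19, 4), (38, 2), (76, 1)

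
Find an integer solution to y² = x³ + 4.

Try small integer x values and check whether x³ + 4 is a perfect square.
x = 0: x³ + 4 = 0³ + 4 = 0 + 4 = 4
Is 4 a perfect square? 2² = 4 ✓
So (x, y) = (0, 2) is a solution.

x = 0, y = 2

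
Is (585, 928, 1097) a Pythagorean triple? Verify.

Compute a² + b² = 585² + 928² = 342225 + 861184 = 1203409
Compute c² = 1097² = 1203409
Since 1203409 = 1203409, confirmed.

Yes, it is a Pythagorean triple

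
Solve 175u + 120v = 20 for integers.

Step 1: Check solvability.
gcd(175, 120) = 5
Since 5 divides 20, solutions exist.

Step 2: Apply extended Euclidean algorithm to find gcd.
We find integers such that 175*x0 + 120*y0 = 5

Step 3: Scale the particular solution.
Multiply by 20/5 = 4:
u = 44, v = -64

Step 4: Verify.
175*(44) + 120*(-64) = 20 = 20 ✓

u = 44, v = -64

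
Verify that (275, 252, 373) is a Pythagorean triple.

Compute a² + b² = 275² + 252² = 75625 + 63504 = 139129
Compute c² = 373² = 139129
Since 139129 = 139129, confirmed.

Yes, it is a Pythagorean triple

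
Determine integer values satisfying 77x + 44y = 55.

Step 1: Check solvability.
gcd(77, 44) = 11
Since 11 divides 55, solutions exist.

Step 2: Apply extended Euclidean algorithm to find gcd.
We find integers such that 77*x0 + 44*y0 = 11

Step 3: Scale the particular solution.
Multiply by 55/11 = 5:
x = -5, y = 10

Step 4: Verify.
77*(-5) + 44*(10) = 55 = 55 ✓

x = -5, y = 10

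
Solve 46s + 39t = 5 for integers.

Step 1: Check solvability.
gcd(46, 39) = 1
Since 1 divides 5, solutions exist.

Step 2: Apply extended Euclidean algorithm to find gcd.
We find integers such that 46*x0 + 39*y0 = 1

Step 3: Scale the particular solution.
Multiply by 5/1 = 5:
s = -55, t = 65

Step 4: Verify.
46*(-55) + 39*(65) = 5 = 5 ✓

s = -55, t = 65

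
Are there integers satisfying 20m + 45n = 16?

Step 1: Compute gcd(20, 45).
gcd(20, 45) = 5

Step 2: Check divisibility.
Does 5 divide 16? 16 = 5 x 3 + 1, so no.

By the theorem on linear Diophantine equations, 20m + 45n = 16 has integer solutions if and only if gcd(20, 45) divides 16. Since 5 does not divide 16, no solutions exist.

No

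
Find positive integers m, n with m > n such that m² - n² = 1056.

Factor: m² - n² = (m+n)(m-n) = 1056.
We need two factors of 1056 with the same parity.
Use m+n = 528 and m-n = 2 (product 528·2 = 1056).
Adding: 2m = 530, so m = 265.
Subtracting: 2n = 526, so n = 263.
Check: 265² - 263² = 70225 - 69169 = 1056 ✓

m = 265, n = 263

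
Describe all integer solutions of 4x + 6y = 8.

Step 1: Compute gcd(4, 6) = 2.
Since 2 divides 8, solutions exist.

Step 2: Find a particular solution using extended Euclidean algorithm.
We get x₀ = -4, y₀ = 4.
Check: 4*-4 + 6*4 = 8 = 8 ✓

Step 3: Write the general solution.
x = -4 + (6/2)t = -4 + 3t
y = 4 - (4/2)t = 4 - 2t
for any integer t.

x = -4 + 3t, y = 4 - 2t for integer t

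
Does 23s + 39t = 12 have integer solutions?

Step 1: Compute gcd(23, 39).
gcd(23, 39) = 1

Step 2: Check divisibility.
Does 1 divide 12? 12 = 1 x 12, so yes.

By the theorem on linear Diophantine equations, 23s + 39t = 12 has integer solutions if and only if gcd(23, 39) divides 12. Since 1 | 12, solutions exist.

Yes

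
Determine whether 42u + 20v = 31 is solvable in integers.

Step 1: Compute gcd(42, 20).
gcd(42, 20) = 2

Step 2: Check divisibility.
Does 2 divide 31? 31 = 2 x 15 + 1, so no.

By the theorem on linear Diophantine equations, 42u + 20v = 31 has integer solutions if and only if gcd(42, 20) divides 31. Since 2 does not divide 31, no solutions exist.

No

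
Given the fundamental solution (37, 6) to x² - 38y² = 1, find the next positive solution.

Solutions to x² - Dy² = 1 are generated by powers of (x₀ + y₀√D).
The next solution satisfies x₁ + y₁√38 = (x₀ + y₀√38)², giving:
x₁ = x₀² + 38y₀² = 37² + 38·6² = 1369 + 1368 = 2737
y₁ = 2x₀y₀ = 2·37·6 = 444

Verify: 2737² - 38·444² = 7491169 - 7491168 = 1 ✓

x = 2737, y = 444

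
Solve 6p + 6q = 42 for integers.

Step 1: Check solvability.
gcd(6, 6) = 6
Since 6 divides 42, solutions exist.

Step 2: Apply extended Euclidean algorithm to find gcd.
We find integers such that 6*x0 + 6*y0 = 6

Step 3: Scale the particular solution.
Multiply by 42/6 = 7:
p = 0, q = 7

Step 4: Verify.
6*(0) + 6*(7) = 42 = 42 ✓

p = 0, q = 7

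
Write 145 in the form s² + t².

We need to find integers s, t > 0 such that s² + t² = 145.
Trying s = 1: t² = 145 - 1² = 145 - 1 = 144
t = 12
Check: 1² + 12² = 1 + 144 = 145 ✓

145 = 1² + 12²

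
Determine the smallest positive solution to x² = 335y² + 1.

We seek the smallest positive integers (x, y) with x² - 335y² = 1, i.e., x² = 335y² + 1.
Try successive y values:
y = 1: x² = 335·1² + 1 = 336, not a perfect square
y = 2: x² = 335·2² + 1 = 1341, not a perfect square
y = 3: x² = 335·3² + 1 = 3016, not a perfect square
... continuing the search (or via continued fractions) ...
y = 33: x² = 335·33² + 1 = 364816, x = 604 ✓

Verify: 604² - 335·33² = 364816 - 364815 = 1 ✓

x = 604, y = 33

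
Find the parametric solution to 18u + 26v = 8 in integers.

Step 1: Compute gcd(18, 26) = 2.
Since 2 divides 8, solutions exist.

Step 2: Find a particular solution using extended Euclidean algorithm.
We get u₀ = 12, v₀ = -8.
Check: 18*12 + 26*-8 = 8 = 8 ✓

Step 3: Write the general solution.
u = 12 + (26/2)t = 12 + 13t
v = -8 - (18/2)t = -8 - 9t
for any integer t.

u = 12 + 13t, v = -8 - 9t for integer t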